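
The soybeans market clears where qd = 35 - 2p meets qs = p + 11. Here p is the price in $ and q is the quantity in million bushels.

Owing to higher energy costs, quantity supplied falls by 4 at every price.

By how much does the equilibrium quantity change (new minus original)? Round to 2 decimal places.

-2.67

Solve the original market: 35 - 2p = p + 11, hence p = 8 and q = 19.
After the shift, demand is qd = 35 - 2p and supply is qs = p + 7.
New equilibrium: 35 - 2p = p + 7 ⇒ 28 = 3p ⇒ p = 28/3 ≈ 9.3333, q = 49/3 ≈ 16.3333.
Δq = 16.3333 − 19 = -2.67.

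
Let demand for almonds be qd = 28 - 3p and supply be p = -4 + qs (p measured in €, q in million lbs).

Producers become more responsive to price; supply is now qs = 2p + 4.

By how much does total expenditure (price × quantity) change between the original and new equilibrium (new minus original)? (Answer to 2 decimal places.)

+5.28

Original equilibrium: 28 - 3p = p + 4 gives 24 = 4p, so p = 6 and q = 10.
The shock moves the curves to qd = 28 - 3p and qs = 2p + 4.
New equilibrium: 28 - 3p = 2p + 4 ⇒ 24 = 5p ⇒ p = 4.8, q = 13.6.
Expenditure moves from 6×10 = 60 to 4.8×13.6 = 65.28; change = +5.28.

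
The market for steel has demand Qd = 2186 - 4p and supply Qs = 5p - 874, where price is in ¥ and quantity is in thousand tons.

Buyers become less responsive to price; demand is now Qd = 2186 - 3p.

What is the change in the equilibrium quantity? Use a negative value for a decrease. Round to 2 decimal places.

Original equilibrium: 2186 - 4p = 5p - 874 gives 3060 = 9p, so p = 340 and Q = 826.
The shock moves the curves to Qd = 2186 - 3p and Qs = 5p - 874.
Clearing the new market: 2186 - 3p = 5p - 874, so p = 382.5 and Q = 1038.5.
ΔQ = 1038.5 − 826 = +212.50.

+212.50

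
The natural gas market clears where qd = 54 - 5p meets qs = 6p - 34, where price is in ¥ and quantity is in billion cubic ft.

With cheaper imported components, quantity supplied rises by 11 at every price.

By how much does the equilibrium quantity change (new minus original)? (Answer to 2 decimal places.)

Original equilibrium: 54 - 5p = 6p - 34 gives 88 = 11p, so p = 8 and q = 14.
The shock moves the curves to qd = 54 - 5p and qs = 6p - 23.
Equate the new curves: 54 - 5p = 6p - 23, giving 77 = 11p, p = 7, q = 19.
Δq = 19 − 14 = +5.00.

+5.00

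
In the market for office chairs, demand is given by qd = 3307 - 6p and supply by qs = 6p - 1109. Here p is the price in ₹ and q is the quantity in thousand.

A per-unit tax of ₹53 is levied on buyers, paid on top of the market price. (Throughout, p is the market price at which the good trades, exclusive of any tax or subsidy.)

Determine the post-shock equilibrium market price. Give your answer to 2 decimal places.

341.50

Before the shock: 3307 - 6p = 6p - 1109 ⇒ 4416 = 12p ⇒ p = 368, q = 1099.
Since buyers pay the price plus the tax, the effective demand curve becomes qd = 2989 - 6p.
New equilibrium: 2989 - 6p = 6p - 1109 ⇒ 4098 = 12p ⇒ p = 341.5, q = 940.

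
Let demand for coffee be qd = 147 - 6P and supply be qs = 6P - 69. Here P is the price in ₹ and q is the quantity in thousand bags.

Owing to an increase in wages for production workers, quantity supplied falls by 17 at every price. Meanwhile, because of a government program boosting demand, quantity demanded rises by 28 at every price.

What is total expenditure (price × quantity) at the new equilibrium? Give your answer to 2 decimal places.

967.88

Original equilibrium: 147 - 6P = 6P - 69 gives 216 = 12P, so P = 18 and q = 39.
The shock moves the curves to qd = 175 - 6P and qs = 6P - 86.
Equate the new curves: 175 - 6P = 6P - 86, giving 261 = 12P, P = 21.75, q = 44.5.
New expenditure = 21.75 × 44.5 = 967.88.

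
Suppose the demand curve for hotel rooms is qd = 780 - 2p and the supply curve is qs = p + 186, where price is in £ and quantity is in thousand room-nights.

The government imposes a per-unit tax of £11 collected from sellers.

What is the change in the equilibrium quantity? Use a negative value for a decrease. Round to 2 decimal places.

Solve the original market: 780 - 2p = p + 186, hence p = 198 and q = 384.
Since sellers keep the price net of the tax, the effective supply curve becomes qs = p + 175.
Setting them equal: 780 - 2p = p + 175 → 605 = 3p, so p = 605/3 ≈ 201.6667 and q = 1130/3 ≈ 376.6667.
Δq = 376.6667 − 384 = -7.33.

-7.33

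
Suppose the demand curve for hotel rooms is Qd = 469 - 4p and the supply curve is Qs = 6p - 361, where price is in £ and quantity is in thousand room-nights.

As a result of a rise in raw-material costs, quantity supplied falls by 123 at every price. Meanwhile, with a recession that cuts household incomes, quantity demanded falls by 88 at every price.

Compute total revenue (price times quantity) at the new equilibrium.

Initially, 469 - 4p = 6p - 361, so 830 = 10p and p = 83, Q = 137.
The shock moves the curves to Qd = 381 - 4p and Qs = 6p - 484.
Clearing the new market: 381 - 4p = 6p - 484, so p = 86.5 and Q = 35.
New expenditure = 86.5 × 35 = 3027.5.

3027.5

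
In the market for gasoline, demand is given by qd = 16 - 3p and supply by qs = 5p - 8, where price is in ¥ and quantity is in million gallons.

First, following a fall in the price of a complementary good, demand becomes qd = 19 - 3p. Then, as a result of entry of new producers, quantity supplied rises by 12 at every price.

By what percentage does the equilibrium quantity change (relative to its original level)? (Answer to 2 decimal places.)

+91.07

Solve the original market: 16 - 3p = 5p - 8, hence p = 3 and q = 7.
With the change applied: demand qd = 19 - 3p, supply qs = 5p + 4.
Equate the new curves: 19 - 3p = 5p + 4, giving 15 = 8p, p = 1.875, q = 13.375.
%Δq = (13.375 − 7) / 7 × 100 = +91.07%.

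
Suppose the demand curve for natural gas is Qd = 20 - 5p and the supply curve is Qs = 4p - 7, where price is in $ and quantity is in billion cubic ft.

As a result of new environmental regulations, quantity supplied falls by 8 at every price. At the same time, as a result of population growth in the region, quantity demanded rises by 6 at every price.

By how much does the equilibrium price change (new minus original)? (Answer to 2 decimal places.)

Initially, 20 - 5p = 4p - 7, so 27 = 9p and p = 3, Q = 5.
After the shift, demand is Qd = 26 - 5p and supply is Qs = 4p - 15.
New equilibrium: 26 - 5p = 4p - 15 ⇒ 41 = 9p ⇒ p = 41/9 ≈ 4.5556, Q = 29/9 ≈ 3.2222.
Δp = 4.5556 − 3 = +1.56.

+1.56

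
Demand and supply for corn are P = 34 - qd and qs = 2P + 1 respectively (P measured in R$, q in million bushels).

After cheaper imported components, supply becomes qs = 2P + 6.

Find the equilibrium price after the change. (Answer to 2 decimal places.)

Initially, 34 - P = 2P + 1, so 33 = 3P and P = 11, q = 23.
After the shift, demand is qd = 34 - P and supply is qs = 2P + 6.
Setting them equal: 34 - P = 2P + 6 → 28 = 3P, so P = 28/3 ≈ 9.3333 and q = 74/3 ≈ 24.6667.

9.33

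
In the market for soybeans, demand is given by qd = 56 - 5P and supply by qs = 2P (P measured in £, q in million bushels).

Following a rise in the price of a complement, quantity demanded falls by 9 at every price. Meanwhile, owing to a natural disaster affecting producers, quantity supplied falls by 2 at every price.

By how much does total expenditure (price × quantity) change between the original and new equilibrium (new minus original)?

-44

Before the shock: 56 - 5P = 2P ⇒ 56 = 7P ⇒ P = 8, q = 16.
The new curves are qd = 47 - 5P (demand) and qs = 2P - 2 (supply).
Clearing the new market: 47 - 5P = 2P - 2, so P = 7 and q = 12.
Expenditure moves from 8×16 = 128 to 7×12 = 84; change = -44.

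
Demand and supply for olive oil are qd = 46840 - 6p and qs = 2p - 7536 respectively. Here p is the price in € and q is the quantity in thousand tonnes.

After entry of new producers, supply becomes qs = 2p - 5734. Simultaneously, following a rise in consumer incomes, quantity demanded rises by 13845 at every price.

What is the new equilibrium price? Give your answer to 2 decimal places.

Solve the original market: 46840 - 6p = 2p - 7536, hence p = 6797 and q = 6058.
The new curves are qd = 60685 - 6p (demand) and qs = 2p - 5734 (supply).
Clearing the new market: 60685 - 6p = 2p - 5734, so p = 8302.375 and q = 10870.75.

8302.38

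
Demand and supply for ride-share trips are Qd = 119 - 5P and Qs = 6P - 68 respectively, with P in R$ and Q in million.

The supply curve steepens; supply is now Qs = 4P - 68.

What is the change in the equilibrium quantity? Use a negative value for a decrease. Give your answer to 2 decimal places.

Original equilibrium: 119 - 5P = 6P - 68 gives 187 = 11P, so P = 17 and Q = 34.
The shock moves the curves to Qd = 119 - 5P and Qs = 4P - 68.
Setting them equal: 119 - 5P = 4P - 68 → 187 = 9P, so P = 187/9 ≈ 20.7778 and Q = 136/9 ≈ 15.1111.
ΔQ = 15.1111 − 34 = -18.89.

-18.89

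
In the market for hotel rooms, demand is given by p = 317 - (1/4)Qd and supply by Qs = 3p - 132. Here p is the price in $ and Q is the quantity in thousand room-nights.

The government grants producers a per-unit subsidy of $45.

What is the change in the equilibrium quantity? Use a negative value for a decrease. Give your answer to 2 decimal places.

Before the shock: 1268 - 4p = 3p - 132 ⇒ 1400 = 7p ⇒ p = 200, Q = 468.
Since sellers receive the price plus the subsidy, the effective supply curve becomes Qs = 3p + 3.
Setting them equal: 1268 - 4p = 3p + 3 → 1265 = 7p, so p = 1265/7 ≈ 180.7143 and Q = 3816/7 ≈ 545.1429.
ΔQ = 545.1429 − 468 = +77.14.

+77.14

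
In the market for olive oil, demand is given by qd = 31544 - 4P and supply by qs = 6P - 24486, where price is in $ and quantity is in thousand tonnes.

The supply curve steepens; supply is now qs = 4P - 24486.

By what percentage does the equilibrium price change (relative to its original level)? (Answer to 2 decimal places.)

Solve the original market: 31544 - 4P = 6P - 24486, hence P = 5603 and q = 9132.
The shock moves the curves to qd = 31544 - 4P and qs = 4P - 24486.
New equilibrium: 31544 - 4P = 4P - 24486 ⇒ 56030 = 8P ⇒ P = 7003.75, q = 3529.
%ΔP = (7003.75 − 5603) / 5603 × 100 = +25.00%.

+25.00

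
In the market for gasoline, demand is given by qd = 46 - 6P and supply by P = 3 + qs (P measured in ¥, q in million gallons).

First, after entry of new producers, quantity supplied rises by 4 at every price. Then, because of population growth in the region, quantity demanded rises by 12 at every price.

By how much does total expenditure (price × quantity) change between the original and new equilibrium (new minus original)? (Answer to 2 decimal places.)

+46.45

Solve the original market: 46 - 6P = P - 3, hence P = 7 and q = 4.
With the change applied: demand qd = 58 - 6P, supply qs = P + 1.
New equilibrium: 58 - 6P = P + 1 ⇒ 57 = 7P ⇒ P = 57/7 ≈ 8.1429, q = 64/7 ≈ 9.1429.
Expenditure moves from 7×4 = 28 to 8.1429×9.1429 = 74.4490; change = +46.45.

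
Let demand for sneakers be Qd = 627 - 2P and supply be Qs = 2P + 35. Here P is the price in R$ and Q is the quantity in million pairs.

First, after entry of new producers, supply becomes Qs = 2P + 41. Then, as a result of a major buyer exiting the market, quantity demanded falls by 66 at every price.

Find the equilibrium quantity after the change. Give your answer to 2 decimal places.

301.00

Initially, 627 - 2P = 2P + 35, so 592 = 4P and P = 148, Q = 331.
After the shift, demand is Qd = 561 - 2P and supply is Qs = 2P + 41.
Clearing the new market: 561 - 2P = 2P + 41, so P = 130 and Q = 301.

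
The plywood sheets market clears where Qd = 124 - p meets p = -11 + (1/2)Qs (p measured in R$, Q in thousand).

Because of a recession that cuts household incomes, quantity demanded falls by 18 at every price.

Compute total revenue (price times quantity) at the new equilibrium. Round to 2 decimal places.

Solve the original market: 124 - p = 2p + 22, hence p = 34 and Q = 90.
The new curves are Qd = 106 - p (demand) and Qs = 2p + 22 (supply).
Equate the new curves: 106 - p = 2p + 22, giving 84 = 3p, p = 28, Q = 78.
New expenditure = 28 × 78 = 2184.00.

2184.00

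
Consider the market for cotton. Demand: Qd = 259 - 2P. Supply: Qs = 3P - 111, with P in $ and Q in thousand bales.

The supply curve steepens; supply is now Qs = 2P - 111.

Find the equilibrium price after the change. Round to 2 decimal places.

Solve the original market: 259 - 2P = 3P - 111, hence P = 74 and Q = 111.
After the shift, demand is Qd = 259 - 2P and supply is Qs = 2P - 111.
Equate the new curves: 259 - 2P = 2P - 111, giving 370 = 4P, P = 92.5, Q = 74.

92.50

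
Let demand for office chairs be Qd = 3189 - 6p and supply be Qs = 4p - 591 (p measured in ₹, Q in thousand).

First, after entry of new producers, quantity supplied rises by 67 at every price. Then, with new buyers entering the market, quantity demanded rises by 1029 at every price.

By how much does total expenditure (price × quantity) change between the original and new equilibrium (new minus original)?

+302843.76

Original equilibrium: 3189 - 6p = 4p - 591 gives 3780 = 10p, so p = 378 and Q = 921.
After the shift, demand is Qd = 4218 - 6p and supply is Qs = 4p - 524.
Setting them equal: 4218 - 6p = 4p - 524 → 4742 = 10p, so p = 474.2 and Q = 1372.8.
Expenditure moves from 378×921 = 348138 to 474.2×1372.8 = 650981.76; change = +302843.76.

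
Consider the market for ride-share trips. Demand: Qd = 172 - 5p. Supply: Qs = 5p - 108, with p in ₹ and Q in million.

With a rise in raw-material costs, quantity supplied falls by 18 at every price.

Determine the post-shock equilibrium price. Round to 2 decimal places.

Original equilibrium: 172 - 5p = 5p - 108 gives 280 = 10p, so p = 28 and Q = 32.
With the change applied: demand Qd = 172 - 5p, supply Qs = 5p - 126.
Clearing the new market: 172 - 5p = 5p - 126, so p = 29.8 and Q = 23.

29.80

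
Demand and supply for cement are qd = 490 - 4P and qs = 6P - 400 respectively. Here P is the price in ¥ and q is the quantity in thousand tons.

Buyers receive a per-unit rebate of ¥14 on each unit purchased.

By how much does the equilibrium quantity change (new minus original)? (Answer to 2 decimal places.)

Original equilibrium: 490 - 4P = 6P - 400 gives 890 = 10P, so P = 89 and q = 134.
Since buyers' out-of-pocket price is the market price minus the rebate, the effective demand curve becomes qd = 546 - 4P.
Equate the new curves: 546 - 4P = 6P - 400, giving 946 = 10P, P = 94.6, q = 167.6.
Δq = 167.6 − 134 = +33.60.

+33.60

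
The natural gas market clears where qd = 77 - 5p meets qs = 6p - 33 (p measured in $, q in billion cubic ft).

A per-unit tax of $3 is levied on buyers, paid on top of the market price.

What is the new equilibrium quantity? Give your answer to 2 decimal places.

18.82

Solve the original market: 77 - 5p = 6p - 33, hence p = 10 and q = 27.
Since buyers pay the price plus the tax, the effective demand curve becomes qd = 62 - 5p.
Setting them equal: 62 - 5p = 6p - 33 → 95 = 11p, so p = 95/11 ≈ 8.6364 and q = 207/11 ≈ 18.8182.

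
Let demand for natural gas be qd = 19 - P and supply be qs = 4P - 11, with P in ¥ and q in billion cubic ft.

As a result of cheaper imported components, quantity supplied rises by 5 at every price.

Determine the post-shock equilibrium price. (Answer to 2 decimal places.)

Original equilibrium: 19 - P = 4P - 11 gives 30 = 5P, so P = 6 and q = 13.
With the change applied: demand qd = 19 - P, supply qs = 4P - 6.
Setting them equal: 19 - P = 4P - 6 → 25 = 5P, so P = 5 and q = 14.

5.00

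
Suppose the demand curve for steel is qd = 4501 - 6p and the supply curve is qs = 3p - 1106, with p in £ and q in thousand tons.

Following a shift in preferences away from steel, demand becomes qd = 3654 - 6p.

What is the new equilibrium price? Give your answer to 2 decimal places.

Before the shock: 4501 - 6p = 3p - 1106 ⇒ 5607 = 9p ⇒ p = 623, q = 763.
The new curves are qd = 3654 - 6p (demand) and qs = 3p - 1106 (supply).
New equilibrium: 3654 - 6p = 3p - 1106 ⇒ 4760 = 9p ⇒ p = 4760/9 ≈ 528.8889, q = 1442/3 ≈ 480.6667.

528.89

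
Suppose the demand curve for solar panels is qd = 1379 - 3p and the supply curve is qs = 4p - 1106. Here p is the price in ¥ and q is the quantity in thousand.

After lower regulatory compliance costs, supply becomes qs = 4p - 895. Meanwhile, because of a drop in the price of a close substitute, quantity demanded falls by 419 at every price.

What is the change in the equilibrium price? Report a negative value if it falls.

Initially, 1379 - 3p = 4p - 1106, so 2485 = 7p and p = 355, q = 314.
With the change applied: demand qd = 960 - 3p, supply qs = 4p - 895.
Setting them equal: 960 - 3p = 4p - 895 → 1855 = 7p, so p = 265 and q = 165.
Δp = 265 − 355 = -90.

-90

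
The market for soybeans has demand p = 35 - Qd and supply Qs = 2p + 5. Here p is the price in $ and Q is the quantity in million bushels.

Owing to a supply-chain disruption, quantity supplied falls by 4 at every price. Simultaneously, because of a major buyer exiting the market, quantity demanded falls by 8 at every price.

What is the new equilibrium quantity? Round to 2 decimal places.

18.33

Initially, 35 - p = 2p + 5, so 30 = 3p and p = 10, Q = 25.
The shock moves the curves to Qd = 27 - p and Qs = 2p + 1.
New equilibrium: 27 - p = 2p + 1 ⇒ 26 = 3p ⇒ p = 26/3 ≈ 8.6667, Q = 55/3 ≈ 18.3333.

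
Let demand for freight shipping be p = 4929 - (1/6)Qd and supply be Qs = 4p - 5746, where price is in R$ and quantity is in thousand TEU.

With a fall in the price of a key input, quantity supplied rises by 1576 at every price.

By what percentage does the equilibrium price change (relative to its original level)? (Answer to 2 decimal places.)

-4.46

Original equilibrium: 29574 - 6p = 4p - 5746 gives 35320 = 10p, so p = 3532 and Q = 8382.
The new curves are Qd = 29574 - 6p (demand) and Qs = 4p - 4170 (supply).
Setting them equal: 29574 - 6p = 4p - 4170 → 33744 = 10p, so p = 3374.4 and Q = 9327.6.
%Δp = (3374.4 − 3532) / 3532 × 100 = -4.46%.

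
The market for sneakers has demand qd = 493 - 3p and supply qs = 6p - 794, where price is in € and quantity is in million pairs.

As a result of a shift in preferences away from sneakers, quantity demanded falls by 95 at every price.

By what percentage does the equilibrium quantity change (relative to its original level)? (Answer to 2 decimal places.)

Initially, 493 - 3p = 6p - 794, so 1287 = 9p and p = 143, q = 64.
After the shift, demand is qd = 398 - 3p and supply is qs = 6p - 794.
Setting them equal: 398 - 3p = 6p - 794 → 1192 = 9p, so p = 1192/9 ≈ 132.4444 and q = 2/3 ≈ 0.6667.
%Δq = (0.6667 − 64) / 64 × 100 = -98.96%.

-98.96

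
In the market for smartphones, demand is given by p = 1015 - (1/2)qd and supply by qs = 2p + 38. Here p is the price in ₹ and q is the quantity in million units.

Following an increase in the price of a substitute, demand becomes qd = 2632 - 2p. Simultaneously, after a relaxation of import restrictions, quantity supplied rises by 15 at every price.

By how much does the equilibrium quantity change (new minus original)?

Solve the original market: 2030 - 2p = 2p + 38, hence p = 498 and q = 1034.
After the shift, demand is qd = 2632 - 2p and supply is qs = 2p + 53.
New equilibrium: 2632 - 2p = 2p + 53 ⇒ 2579 = 4p ⇒ p = 644.75, q = 1342.5.
Δq = 1342.5 − 1034 = +308.5.

+308.5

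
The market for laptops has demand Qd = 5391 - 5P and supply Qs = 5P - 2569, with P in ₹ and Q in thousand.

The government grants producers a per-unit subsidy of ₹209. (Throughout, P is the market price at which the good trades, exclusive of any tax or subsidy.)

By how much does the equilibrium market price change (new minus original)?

Initially, 5391 - 5P = 5P - 2569, so 7960 = 10P and P = 796, Q = 1411.
Since sellers receive the price plus the subsidy, the effective supply curve becomes Qs = 5P - 1524.
Equate the new curves: 5391 - 5P = 5P - 1524, giving 6915 = 10P, P = 691.5, Q = 1933.5.
ΔP = 691.5 − 796 = -104.5.

-104.5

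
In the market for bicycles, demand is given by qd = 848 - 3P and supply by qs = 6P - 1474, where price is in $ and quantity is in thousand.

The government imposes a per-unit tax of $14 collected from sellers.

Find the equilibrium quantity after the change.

Initially, 848 - 3P = 6P - 1474, so 2322 = 9P and P = 258, q = 74.
Since sellers keep the price net of the tax, the effective supply curve becomes qs = 6P - 1558.
Setting them equal: 848 - 3P = 6P - 1558 → 2406 = 9P, so P = 802/3 ≈ 267.3333 and q = 46.

46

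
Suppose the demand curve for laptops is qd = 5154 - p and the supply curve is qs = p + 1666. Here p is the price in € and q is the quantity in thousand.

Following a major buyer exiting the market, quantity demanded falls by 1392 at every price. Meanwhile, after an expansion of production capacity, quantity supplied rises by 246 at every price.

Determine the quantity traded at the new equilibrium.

Original equilibrium: 5154 - p = p + 1666 gives 3488 = 2p, so p = 1744 and q = 3410.
The shock moves the curves to qd = 3762 - p and qs = p + 1912.
New equilibrium: 3762 - p = p + 1912 ⇒ 1850 = 2p ⇒ p = 925, q = 2837.

2837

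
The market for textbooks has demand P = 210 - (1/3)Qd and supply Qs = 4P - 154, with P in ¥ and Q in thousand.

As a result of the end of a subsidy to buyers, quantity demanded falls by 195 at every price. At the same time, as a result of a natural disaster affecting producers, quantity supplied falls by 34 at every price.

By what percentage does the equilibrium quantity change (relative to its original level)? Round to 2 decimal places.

Initially, 630 - 3P = 4P - 154, so 784 = 7P and P = 112, Q = 294.
With the change applied: demand Qd = 435 - 3P, supply Qs = 4P - 188.
Clearing the new market: 435 - 3P = 4P - 188, so P = 89 and Q = 168.
%ΔQ = (168 − 294) / 294 × 100 = -42.86%.

-42.86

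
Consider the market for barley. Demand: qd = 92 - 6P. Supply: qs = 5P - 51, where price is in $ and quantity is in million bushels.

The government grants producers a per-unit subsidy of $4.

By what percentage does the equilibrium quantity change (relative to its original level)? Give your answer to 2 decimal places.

Solve the original market: 92 - 6P = 5P - 51, hence P = 13 and q = 14.
Since sellers receive the price plus the subsidy, the effective supply curve becomes qs = 5P - 31.
Setting them equal: 92 - 6P = 5P - 31 → 123 = 11P, so P = 123/11 ≈ 11.1818 and q = 274/11 ≈ 24.9091.
%Δq = (24.9091 − 14) / 14 × 100 = +77.92%.

+77.92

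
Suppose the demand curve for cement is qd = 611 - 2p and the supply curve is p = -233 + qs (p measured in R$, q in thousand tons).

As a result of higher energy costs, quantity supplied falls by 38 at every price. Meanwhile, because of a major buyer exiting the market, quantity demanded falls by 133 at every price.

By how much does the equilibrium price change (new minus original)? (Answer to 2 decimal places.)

Before the shock: 611 - 2p = p + 233 ⇒ 378 = 3p ⇒ p = 126, q = 359.
The shock moves the curves to qd = 478 - 2p and qs = p + 195.
Clearing the new market: 478 - 2p = p + 195, so p = 283/3 ≈ 94.3333 and q = 868/3 ≈ 289.3333.
Δp = 94.3333 − 126 = -31.67.

-31.67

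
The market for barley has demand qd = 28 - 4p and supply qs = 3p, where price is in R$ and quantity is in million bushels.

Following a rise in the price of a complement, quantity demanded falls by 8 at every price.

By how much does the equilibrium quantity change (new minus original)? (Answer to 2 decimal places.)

-3.43

Solve the original market: 28 - 4p = 3p, hence p = 4 and q = 12.
With the change applied: demand qd = 20 - 4p, supply qs = 3p.
Setting them equal: 20 - 4p = 3p → 20 = 7p, so p = 20/7 ≈ 2.8571 and q = 60/7 ≈ 8.5714.
Δq = 8.5714 − 12 = -3.43.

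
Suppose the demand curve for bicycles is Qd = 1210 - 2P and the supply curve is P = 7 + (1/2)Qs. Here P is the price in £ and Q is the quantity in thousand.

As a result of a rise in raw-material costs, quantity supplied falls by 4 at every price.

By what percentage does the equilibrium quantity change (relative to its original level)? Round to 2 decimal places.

-0.33

Initially, 1210 - 2P = 2P - 14, so 1224 = 4P and P = 306, Q = 598.
The shock moves the curves to Qd = 1210 - 2P and Qs = 2P - 18.
Setting them equal: 1210 - 2P = 2P - 18 → 1228 = 4P, so P = 307 and Q = 596.
%ΔQ = (596 − 598) / 598 × 100 = -0.33%.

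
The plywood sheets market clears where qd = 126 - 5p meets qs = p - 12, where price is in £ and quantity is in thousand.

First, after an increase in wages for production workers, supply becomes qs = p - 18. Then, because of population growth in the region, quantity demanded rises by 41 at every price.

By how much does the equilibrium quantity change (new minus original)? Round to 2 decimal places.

Original equilibrium: 126 - 5p = p - 12 gives 138 = 6p, so p = 23 and q = 11.
With the change applied: demand qd = 167 - 5p, supply qs = p - 18.
Equate the new curves: 167 - 5p = p - 18, giving 185 = 6p, p = 185/6 ≈ 30.8333, q = 77/6 ≈ 12.8333.
Δq = 12.8333 − 11 = +1.83.

+1.83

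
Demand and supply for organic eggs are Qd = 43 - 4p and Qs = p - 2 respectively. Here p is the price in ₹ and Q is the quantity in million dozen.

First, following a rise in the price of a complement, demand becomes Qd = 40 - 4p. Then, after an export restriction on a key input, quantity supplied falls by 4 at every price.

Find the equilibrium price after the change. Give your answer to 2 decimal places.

Solve the original market: 43 - 4p = p - 2, hence p = 9 and Q = 7.
After the shift, demand is Qd = 40 - 4p and supply is Qs = p - 6.
Clearing the new market: 40 - 4p = p - 6, so p = 9.2 and Q = 3.2.

9.20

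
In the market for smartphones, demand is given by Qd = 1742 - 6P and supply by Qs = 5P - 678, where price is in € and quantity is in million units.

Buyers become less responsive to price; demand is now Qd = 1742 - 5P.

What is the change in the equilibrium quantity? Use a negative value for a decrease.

Original equilibrium: 1742 - 6P = 5P - 678 gives 2420 = 11P, so P = 220 and Q = 422.
The shock moves the curves to Qd = 1742 - 5P and Qs = 5P - 678.
New equilibrium: 1742 - 5P = 5P - 678 ⇒ 2420 = 10P ⇒ P = 242, Q = 532.
ΔQ = 532 − 422 = +110.

+110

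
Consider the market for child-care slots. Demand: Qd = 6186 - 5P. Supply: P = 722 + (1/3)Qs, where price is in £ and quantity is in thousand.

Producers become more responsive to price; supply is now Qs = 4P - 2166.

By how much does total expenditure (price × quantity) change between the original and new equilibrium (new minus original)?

Initially, 6186 - 5P = 3P - 2166, so 8352 = 8P and P = 1044, Q = 966.
The shock moves the curves to Qd = 6186 - 5P and Qs = 4P - 2166.
Equate the new curves: 6186 - 5P = 4P - 2166, giving 8352 = 9P, P = 928, Q = 1546.
Expenditure moves from 1044×966 = 1008504 to 928×1546 = 1434688; change = +426184.

+426184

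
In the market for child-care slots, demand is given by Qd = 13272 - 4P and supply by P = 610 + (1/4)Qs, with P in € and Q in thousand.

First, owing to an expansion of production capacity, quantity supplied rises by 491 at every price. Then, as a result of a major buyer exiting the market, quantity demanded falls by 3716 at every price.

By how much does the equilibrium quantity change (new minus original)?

Original equilibrium: 13272 - 4P = 4P - 2440 gives 15712 = 8P, so P = 1964 and Q = 5416.
The new curves are Qd = 9556 - 4P (demand) and Qs = 4P - 1949 (supply).
Setting them equal: 9556 - 4P = 4P - 1949 → 11505 = 8P, so P = 1438.125 and Q = 3803.5.
ΔQ = 3803.5 − 5416 = -1612.5.

-1612.5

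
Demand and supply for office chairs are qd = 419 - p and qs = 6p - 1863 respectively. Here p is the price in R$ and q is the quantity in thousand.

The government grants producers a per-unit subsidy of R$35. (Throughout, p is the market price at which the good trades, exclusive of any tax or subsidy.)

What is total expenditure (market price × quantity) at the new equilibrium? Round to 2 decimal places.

36408.00

Original equilibrium: 419 - p = 6p - 1863 gives 2282 = 7p, so p = 326 and q = 93.
Since sellers receive the price plus the subsidy, the effective supply curve becomes qs = 6p - 1653.
Equate the new curves: 419 - p = 6p - 1653, giving 2072 = 7p, p = 296, q = 123.
New expenditure = 296 × 123 = 36408.00.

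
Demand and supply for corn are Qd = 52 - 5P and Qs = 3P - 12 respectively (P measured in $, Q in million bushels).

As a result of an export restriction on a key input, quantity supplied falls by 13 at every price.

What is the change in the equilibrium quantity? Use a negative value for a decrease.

Original equilibrium: 52 - 5P = 3P - 12 gives 64 = 8P, so P = 8 and Q = 12.
The shock moves the curves to Qd = 52 - 5P and Qs = 3P - 25.
Setting them equal: 52 - 5P = 3P - 25 → 77 = 8P, so P = 9.625 and Q = 3.875.
ΔQ = 3.875 − 12 = -8.125.

-8.125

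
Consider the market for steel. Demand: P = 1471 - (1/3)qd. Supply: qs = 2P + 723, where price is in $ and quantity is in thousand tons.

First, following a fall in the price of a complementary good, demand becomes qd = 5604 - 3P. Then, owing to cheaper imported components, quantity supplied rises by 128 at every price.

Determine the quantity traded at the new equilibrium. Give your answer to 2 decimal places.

2752.20

Initially, 4413 - 3P = 2P + 723, so 3690 = 5P and P = 738, q = 2199.
The new curves are qd = 5604 - 3P (demand) and qs = 2P + 851 (supply).
Equate the new curves: 5604 - 3P = 2P + 851, giving 4753 = 5P, P = 950.6, q = 2752.2.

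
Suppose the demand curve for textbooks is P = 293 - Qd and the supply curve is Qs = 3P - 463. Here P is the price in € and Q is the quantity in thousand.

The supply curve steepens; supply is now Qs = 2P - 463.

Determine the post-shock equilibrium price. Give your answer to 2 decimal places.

252.00

Before the shock: 293 - P = 3P - 463 ⇒ 756 = 4P ⇒ P = 189, Q = 104.
The new curves are Qd = 293 - P (demand) and Qs = 2P - 463 (supply).
Equate the new curves: 293 - P = 2P - 463, giving 756 = 3P, P = 252, Q = 41.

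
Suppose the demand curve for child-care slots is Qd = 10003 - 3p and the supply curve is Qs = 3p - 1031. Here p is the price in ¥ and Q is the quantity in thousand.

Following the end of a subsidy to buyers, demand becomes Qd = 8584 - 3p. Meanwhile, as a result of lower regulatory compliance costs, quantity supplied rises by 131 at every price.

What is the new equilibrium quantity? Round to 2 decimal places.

3842.00

Solve the original market: 10003 - 3p = 3p - 1031, hence p = 1839 and Q = 4486.
The shock moves the curves to Qd = 8584 - 3p and Qs = 3p - 900.
Clearing the new market: 8584 - 3p = 3p - 900, so p = 4742/3 ≈ 1580.6667 and Q = 3842.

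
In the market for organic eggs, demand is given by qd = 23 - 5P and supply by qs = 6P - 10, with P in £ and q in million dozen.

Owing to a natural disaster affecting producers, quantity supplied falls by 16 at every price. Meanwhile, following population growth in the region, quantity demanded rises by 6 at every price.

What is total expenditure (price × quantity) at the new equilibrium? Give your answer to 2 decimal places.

20.00

Solve the original market: 23 - 5P = 6P - 10, hence P = 3 and q = 8.
The new curves are qd = 29 - 5P (demand) and qs = 6P - 26 (supply).
New equilibrium: 29 - 5P = 6P - 26 ⇒ 55 = 11P ⇒ P = 5, q = 4.
New expenditure = 5 × 4 = 20.00.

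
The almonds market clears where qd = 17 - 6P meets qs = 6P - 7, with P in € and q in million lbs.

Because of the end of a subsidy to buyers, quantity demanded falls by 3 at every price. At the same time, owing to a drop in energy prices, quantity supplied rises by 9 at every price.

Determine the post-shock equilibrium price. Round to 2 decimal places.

1.00

Solve the original market: 17 - 6P = 6P - 7, hence P = 2 and q = 5.
With the change applied: demand qd = 14 - 6P, supply qs = 6P + 2.
New equilibrium: 14 - 6P = 6P + 2 ⇒ 12 = 12P ⇒ P = 1, q = 8.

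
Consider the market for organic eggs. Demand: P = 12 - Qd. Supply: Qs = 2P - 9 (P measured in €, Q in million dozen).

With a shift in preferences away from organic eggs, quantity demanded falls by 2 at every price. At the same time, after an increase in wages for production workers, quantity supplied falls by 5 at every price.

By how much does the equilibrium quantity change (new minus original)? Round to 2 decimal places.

Initially, 12 - P = 2P - 9, so 21 = 3P and P = 7, Q = 5.
With the change applied: demand Qd = 10 - P, supply Qs = 2P - 14.
Equate the new curves: 10 - P = 2P - 14, giving 24 = 3P, P = 8, Q = 2.
ΔQ = 2 − 5 = -3.00.

-3.00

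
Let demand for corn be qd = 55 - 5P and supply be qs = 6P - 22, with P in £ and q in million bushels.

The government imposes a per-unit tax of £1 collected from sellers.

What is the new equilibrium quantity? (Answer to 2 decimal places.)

Before the shock: 55 - 5P = 6P - 22 ⇒ 77 = 11P ⇒ P = 7, q = 20.
Since sellers keep the price net of the tax, the effective supply curve becomes qs = 6P - 28.
New equilibrium: 55 - 5P = 6P - 28 ⇒ 83 = 11P ⇒ P = 83/11 ≈ 7.5455, q = 190/11 ≈ 17.2727.

17.27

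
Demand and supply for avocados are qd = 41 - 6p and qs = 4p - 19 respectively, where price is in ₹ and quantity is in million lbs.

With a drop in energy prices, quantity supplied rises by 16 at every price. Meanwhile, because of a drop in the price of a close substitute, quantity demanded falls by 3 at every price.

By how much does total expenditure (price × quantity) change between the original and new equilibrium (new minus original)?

+24.94

Solve the original market: 41 - 6p = 4p - 19, hence p = 6 and q = 5.
The shock moves the curves to qd = 38 - 6p and qs = 4p - 3.
Setting them equal: 38 - 6p = 4p - 3 → 41 = 10p, so p = 4.1 and q = 13.4.
Expenditure moves from 6×5 = 30 to 4.1×13.4 = 54.94; change = +24.94.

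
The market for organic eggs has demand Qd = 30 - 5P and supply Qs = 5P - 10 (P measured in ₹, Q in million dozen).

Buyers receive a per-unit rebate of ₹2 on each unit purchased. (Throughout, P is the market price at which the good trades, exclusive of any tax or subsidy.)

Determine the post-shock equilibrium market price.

Original equilibrium: 30 - 5P = 5P - 10 gives 40 = 10P, so P = 4 and Q = 10.
Since buyers' out-of-pocket price is the market price minus the rebate, the effective demand curve becomes Qd = 40 - 5P.
Equate the new curves: 40 - 5P = 5P - 10, giving 50 = 10P, P = 5, Q = 15.

5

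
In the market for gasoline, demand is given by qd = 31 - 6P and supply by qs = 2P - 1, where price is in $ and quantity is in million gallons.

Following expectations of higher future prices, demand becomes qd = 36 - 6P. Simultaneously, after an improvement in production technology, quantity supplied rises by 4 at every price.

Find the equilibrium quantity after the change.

11.25

Initially, 31 - 6P = 2P - 1, so 32 = 8P and P = 4, q = 7.
After the shift, demand is qd = 36 - 6P and supply is qs = 2P + 3.
Equate the new curves: 36 - 6P = 2P + 3, giving 33 = 8P, P = 4.125, q = 11.25.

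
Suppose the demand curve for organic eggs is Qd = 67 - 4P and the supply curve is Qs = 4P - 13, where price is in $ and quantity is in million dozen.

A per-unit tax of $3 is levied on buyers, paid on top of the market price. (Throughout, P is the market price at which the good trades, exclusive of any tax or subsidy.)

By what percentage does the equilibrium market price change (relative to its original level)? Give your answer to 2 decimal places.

-15.00

Solve the original market: 67 - 4P = 4P - 13, hence P = 10 and Q = 27.
Since buyers pay the price plus the tax, the effective demand curve becomes Qd = 55 - 4P.
New equilibrium: 55 - 4P = 4P - 13 ⇒ 68 = 8P ⇒ P = 8.5, Q = 21.
%ΔP = (8.5 − 10) / 10 × 100 = -15.00%.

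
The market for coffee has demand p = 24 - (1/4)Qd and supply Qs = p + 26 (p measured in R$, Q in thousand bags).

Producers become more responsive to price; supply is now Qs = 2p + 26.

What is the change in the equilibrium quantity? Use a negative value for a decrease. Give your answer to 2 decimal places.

+9.33

Initially, 96 - 4p = p + 26, so 70 = 5p and p = 14, Q = 40.
With the change applied: demand Qd = 96 - 4p, supply Qs = 2p + 26.
New equilibrium: 96 - 4p = 2p + 26 ⇒ 70 = 6p ⇒ p = 35/3 ≈ 11.6667, Q = 148/3 ≈ 49.3333.
ΔQ = 49.3333 − 40 = +9.33.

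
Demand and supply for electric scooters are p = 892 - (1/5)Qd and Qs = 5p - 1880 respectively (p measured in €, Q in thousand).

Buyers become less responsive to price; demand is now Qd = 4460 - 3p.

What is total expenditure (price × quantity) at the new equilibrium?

Original equilibrium: 4460 - 5p = 5p - 1880 gives 6340 = 10p, so p = 634 and Q = 1290.
With the change applied: demand Qd = 4460 - 3p, supply Qs = 5p - 1880.
New equilibrium: 4460 - 3p = 5p - 1880 ⇒ 6340 = 8p ⇒ p = 792.5, Q = 2082.5.
New expenditure = 792.5 × 2082.5 = 1650381.25.

1650381.25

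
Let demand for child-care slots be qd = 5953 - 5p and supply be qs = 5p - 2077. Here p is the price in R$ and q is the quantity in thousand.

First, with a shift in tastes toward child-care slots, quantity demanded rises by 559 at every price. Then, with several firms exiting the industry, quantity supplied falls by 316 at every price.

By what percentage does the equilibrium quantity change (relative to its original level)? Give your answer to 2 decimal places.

+6.27

Initially, 5953 - 5p = 5p - 2077, so 8030 = 10p and p = 803, q = 1938.
The shock moves the curves to qd = 6512 - 5p and qs = 5p - 2393.
Clearing the new market: 6512 - 5p = 5p - 2393, so p = 890.5 and q = 2059.5.
%Δq = (2059.5 − 1938) / 1938 × 100 = +6.27%.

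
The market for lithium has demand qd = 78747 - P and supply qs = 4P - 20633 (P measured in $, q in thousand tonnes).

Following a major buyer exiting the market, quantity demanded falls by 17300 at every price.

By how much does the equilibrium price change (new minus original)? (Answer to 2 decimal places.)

Before the shock: 78747 - P = 4P - 20633 ⇒ 99380 = 5P ⇒ P = 19876, q = 58871.
The shock moves the curves to qd = 61447 - P and qs = 4P - 20633.
Clearing the new market: 61447 - P = 4P - 20633, so P = 16416 and q = 45031.
ΔP = 16416 − 19876 = -3460.00.

-3460.00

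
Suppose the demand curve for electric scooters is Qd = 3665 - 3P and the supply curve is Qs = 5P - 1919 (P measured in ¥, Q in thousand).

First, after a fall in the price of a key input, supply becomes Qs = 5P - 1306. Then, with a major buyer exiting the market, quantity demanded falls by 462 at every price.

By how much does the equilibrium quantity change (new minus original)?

Original equilibrium: 3665 - 3P = 5P - 1919 gives 5584 = 8P, so P = 698 and Q = 1571.
The shock moves the curves to Qd = 3203 - 3P and Qs = 5P - 1306.
Setting them equal: 3203 - 3P = 5P - 1306 → 4509 = 8P, so P = 563.625 and Q = 1512.125.
ΔQ = 1512.125 − 1571 = -58.875.

-58.875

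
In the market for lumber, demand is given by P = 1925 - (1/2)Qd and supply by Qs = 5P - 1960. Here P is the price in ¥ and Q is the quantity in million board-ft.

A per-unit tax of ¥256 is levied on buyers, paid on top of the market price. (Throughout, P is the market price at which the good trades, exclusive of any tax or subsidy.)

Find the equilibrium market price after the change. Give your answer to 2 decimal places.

756.86

Before the shock: 3850 - 2P = 5P - 1960 ⇒ 5810 = 7P ⇒ P = 830, Q = 2190.
Since buyers pay the price plus the tax, the effective demand curve becomes Qd = 3338 - 2P.
Equate the new curves: 3338 - 2P = 5P - 1960, giving 5298 = 7P, P = 5298/7 ≈ 756.8571, Q = 12770/7 ≈ 1824.2857.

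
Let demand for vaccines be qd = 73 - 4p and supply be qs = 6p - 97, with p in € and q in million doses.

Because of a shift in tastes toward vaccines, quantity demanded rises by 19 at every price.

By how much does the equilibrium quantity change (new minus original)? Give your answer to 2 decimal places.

+11.40

Solve the original market: 73 - 4p = 6p - 97, hence p = 17 and q = 5.
The new curves are qd = 92 - 4p (demand) and qs = 6p - 97 (supply).
Clearing the new market: 92 - 4p = 6p - 97, so p = 18.9 and q = 16.4.
Δq = 16.4 − 5 = +11.40.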